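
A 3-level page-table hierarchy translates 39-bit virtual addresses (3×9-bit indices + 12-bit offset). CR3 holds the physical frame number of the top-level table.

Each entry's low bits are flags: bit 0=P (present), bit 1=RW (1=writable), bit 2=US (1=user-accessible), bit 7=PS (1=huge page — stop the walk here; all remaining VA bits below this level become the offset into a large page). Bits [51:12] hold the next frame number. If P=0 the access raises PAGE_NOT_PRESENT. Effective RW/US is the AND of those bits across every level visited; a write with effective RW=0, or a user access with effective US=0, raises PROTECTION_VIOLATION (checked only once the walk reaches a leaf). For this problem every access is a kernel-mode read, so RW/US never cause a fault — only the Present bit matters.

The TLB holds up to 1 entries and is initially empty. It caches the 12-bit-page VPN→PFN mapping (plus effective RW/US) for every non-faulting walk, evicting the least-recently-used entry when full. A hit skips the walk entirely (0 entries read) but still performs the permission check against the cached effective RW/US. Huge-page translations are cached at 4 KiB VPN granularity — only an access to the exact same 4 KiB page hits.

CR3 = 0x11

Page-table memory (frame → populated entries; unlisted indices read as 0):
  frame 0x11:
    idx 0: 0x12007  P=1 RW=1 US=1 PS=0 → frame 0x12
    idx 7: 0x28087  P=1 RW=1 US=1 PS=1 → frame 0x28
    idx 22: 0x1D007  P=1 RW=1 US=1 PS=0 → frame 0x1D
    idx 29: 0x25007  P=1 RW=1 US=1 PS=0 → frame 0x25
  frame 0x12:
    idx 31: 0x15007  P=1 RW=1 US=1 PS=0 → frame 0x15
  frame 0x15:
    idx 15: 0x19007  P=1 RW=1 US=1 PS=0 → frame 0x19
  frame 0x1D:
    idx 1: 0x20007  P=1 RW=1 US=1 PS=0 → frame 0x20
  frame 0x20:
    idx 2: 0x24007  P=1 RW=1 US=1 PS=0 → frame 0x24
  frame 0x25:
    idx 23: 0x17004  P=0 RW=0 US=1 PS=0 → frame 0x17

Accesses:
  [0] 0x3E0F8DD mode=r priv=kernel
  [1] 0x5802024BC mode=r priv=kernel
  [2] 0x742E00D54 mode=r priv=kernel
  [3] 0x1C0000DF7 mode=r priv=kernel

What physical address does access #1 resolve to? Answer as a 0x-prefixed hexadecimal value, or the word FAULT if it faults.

Walk each access:
#0 VA=0x3E0F8DD (r,kernel):
  [0] read 0x11 idx=0: raw=0x12007 flags P=1 W=1 U=1 S=0
  [1] read 0x12 idx=31: raw=0x15007 flags P=1 W=1 U=1 S=0
  [2] read 0x15 idx=15: raw=0x19007 flags P=1 W=1 U=1 S=0
  → PA=0x198DD  (3 entries read)
#1 VA=0x5802024BC (r,kernel):
  [0] read 0x11 idx=22: raw=0x1D007 flags P=1 W=1 U=1 S=0
  [1] read 0x1D idx=1: raw=0x20007 flags P=1 W=1 U=1 S=0
  [2] read 0x20 idx=2: raw=0x24007 flags P=1 W=1 U=1 S=0
  → PA=0x244BC  (3 entries read)
#2 VA=0x742E00D54 (r,kernel):
  [0] read 0x11 idx=29: raw=0x25007 flags P=1 W=1 U=1 S=0
  [1] read 0x25 idx=23: raw=0x17004 flags P=0 W=0 U=1 S=0
  ⇒ fault: PAGE_NOT_PRESENT  — 2 lookups
#3 VA=0x1C0000DF7 (r,kernel):
  [0] read 0x11 idx=7: raw=0x28087 flags P=1 W=1 U=1 S=1
  → PA=0x28DF7 (huge @L0)  (1 entries read)

Access #1 PA: 0x244BC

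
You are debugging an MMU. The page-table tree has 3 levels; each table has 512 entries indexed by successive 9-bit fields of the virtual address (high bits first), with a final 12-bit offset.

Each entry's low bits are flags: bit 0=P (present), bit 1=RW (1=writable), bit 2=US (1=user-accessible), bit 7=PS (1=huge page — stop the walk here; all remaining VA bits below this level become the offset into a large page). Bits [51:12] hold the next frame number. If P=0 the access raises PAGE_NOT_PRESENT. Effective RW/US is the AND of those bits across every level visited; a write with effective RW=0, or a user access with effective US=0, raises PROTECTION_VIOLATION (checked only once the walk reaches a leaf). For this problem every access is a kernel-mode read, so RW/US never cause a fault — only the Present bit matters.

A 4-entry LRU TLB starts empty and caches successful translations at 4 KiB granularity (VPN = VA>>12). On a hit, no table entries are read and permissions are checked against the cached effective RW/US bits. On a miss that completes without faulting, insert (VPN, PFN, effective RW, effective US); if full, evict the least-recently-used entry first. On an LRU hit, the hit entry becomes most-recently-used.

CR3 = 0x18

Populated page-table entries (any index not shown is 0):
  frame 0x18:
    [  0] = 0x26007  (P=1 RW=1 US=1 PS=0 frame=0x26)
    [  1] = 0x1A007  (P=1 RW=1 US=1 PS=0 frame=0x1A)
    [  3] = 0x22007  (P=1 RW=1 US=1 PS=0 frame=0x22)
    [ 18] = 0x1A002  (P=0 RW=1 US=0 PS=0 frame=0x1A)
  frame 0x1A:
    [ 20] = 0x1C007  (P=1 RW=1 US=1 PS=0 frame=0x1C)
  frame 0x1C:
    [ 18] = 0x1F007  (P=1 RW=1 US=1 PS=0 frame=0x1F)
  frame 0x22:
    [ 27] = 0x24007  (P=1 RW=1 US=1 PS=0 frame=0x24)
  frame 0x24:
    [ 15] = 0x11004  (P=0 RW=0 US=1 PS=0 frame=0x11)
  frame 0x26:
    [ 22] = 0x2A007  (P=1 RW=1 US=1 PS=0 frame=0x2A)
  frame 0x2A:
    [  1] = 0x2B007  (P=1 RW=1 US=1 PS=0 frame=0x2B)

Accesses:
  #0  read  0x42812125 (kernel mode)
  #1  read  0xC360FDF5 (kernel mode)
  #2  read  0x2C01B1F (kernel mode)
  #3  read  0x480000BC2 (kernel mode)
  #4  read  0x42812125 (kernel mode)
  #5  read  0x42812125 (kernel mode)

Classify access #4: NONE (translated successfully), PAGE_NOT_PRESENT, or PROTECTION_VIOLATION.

Per-access translation:
#0 VA=0x42812125 (r,kernel):
  L0 @0x18[1] → 0x1A007  P=1,RW=1,US=1,PS=0
  L1 @0x1A[20] → 0x1C007  P=1,RW=1,US=1,PS=0
  L2 @0x1C[18] → 0x1F007  P=1,RW=1,US=1,PS=0
  ⇒ phys 0x1F125  [3 reads]
#1 VA=0xC360FDF5 (r,kernel):
  L0 @0x18[3] → 0x22007  P=1,RW=1,US=1,PS=0
  L1 @0x22[27] → 0x24007  P=1,RW=1,US=1,PS=0
  L2 @0x24[15] → 0x11004  P=0,RW=0,US=1,PS=0
  → PAGE_NOT_PRESENT  (3 entries read)
#2 VA=0x2C01B1F (r,kernel):
  L0 @0x18[0] → 0x26007  P=1,RW=1,US=1,PS=0
  L1 @0x26[22] → 0x2A007  P=1,RW=1,US=1,PS=0
  L2 @0x2A[1] → 0x2B007  P=1,RW=1,US=1,PS=0
  ⇒ phys 0x2BB1F  [3 reads]
#3 VA=0x480000BC2 (r,kernel):
  L0 @0x18[18] → 0x1A002  P=0,RW=1,US=0,PS=0
  → PAGE_NOT_PRESENT  (1 entries read)
#4 VA=0x42812125 (r,kernel):
  TLB hit vpn=0x42812 → PA=0x1F125
#5 VA=0x42812125 (r,kernel):
  TLB hit vpn=0x42812 → PA=0x1F125

Access #4 fault: NONE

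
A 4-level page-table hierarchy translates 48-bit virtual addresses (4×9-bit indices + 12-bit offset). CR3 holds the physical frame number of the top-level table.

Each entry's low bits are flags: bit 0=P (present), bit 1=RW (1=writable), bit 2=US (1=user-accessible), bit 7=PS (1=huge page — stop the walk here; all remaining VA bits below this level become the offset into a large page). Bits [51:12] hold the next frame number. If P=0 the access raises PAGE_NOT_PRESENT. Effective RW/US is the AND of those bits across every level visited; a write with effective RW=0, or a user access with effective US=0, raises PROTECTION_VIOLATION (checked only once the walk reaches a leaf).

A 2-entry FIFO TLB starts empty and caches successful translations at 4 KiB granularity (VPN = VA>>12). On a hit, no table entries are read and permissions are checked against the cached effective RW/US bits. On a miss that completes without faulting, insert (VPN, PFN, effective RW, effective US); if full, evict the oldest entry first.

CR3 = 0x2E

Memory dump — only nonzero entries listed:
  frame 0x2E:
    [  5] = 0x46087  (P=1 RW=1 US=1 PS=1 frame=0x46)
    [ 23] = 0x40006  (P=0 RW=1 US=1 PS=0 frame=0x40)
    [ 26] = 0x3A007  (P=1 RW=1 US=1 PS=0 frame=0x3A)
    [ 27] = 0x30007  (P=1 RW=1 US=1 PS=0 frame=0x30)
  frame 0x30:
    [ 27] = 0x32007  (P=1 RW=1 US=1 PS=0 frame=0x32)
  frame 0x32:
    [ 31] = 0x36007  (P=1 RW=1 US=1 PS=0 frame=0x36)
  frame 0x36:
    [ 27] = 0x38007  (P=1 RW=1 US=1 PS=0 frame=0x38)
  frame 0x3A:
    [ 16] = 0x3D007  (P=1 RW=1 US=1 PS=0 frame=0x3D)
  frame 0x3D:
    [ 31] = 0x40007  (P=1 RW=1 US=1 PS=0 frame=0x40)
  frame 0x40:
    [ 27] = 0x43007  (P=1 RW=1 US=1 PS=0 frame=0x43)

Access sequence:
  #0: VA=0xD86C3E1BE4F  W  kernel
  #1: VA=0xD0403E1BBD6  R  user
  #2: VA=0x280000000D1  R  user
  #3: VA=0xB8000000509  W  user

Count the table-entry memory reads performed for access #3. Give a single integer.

Trace:
#0 VA=0xD86C3E1BE4F (w,kernel):
  L0 @0x2E[27] → 0x30007  P=1,RW=1,US=1,PS=0
  L1 @0x30[27] → 0x32007  P=1,RW=1,US=1,PS=0
  L2 @0x32[31] → 0x36007  P=1,RW=1,US=1,PS=0
  L3 @0x36[27] → 0x38007  P=1,RW=1,US=1,PS=0
  → PA=0x38E4F  (4 entries read)
#1 VA=0xD0403E1BBD6 (r,user):
  L0 @0x2E[26] → 0x3A007  P=1,RW=1,US=1,PS=0
  L1 @0x3A[16] → 0x3D007  P=1,RW=1,US=1,PS=0
  L2 @0x3D[31] → 0x40007  P=1,RW=1,US=1,PS=0
  L3 @0x40[27] → 0x43007  P=1,RW=1,US=1,PS=0
  → PA=0x43BD6  (4 entries read)
#2 VA=0x280000000D1 (r,user):
  L0 @0x2E[5] → 0x46087  P=1,RW=1,US=1,PS=1
  → PA=0x460D1 (huge @L0)  (1 entries read)
#3 VA=0xB8000000509 (w,user):
  L0 @0x2E[23] → 0x40006  P=0,RW=1,US=1,PS=0
  → PAGE_NOT_PRESENT  (1 entries read)

Entries read for #3: 1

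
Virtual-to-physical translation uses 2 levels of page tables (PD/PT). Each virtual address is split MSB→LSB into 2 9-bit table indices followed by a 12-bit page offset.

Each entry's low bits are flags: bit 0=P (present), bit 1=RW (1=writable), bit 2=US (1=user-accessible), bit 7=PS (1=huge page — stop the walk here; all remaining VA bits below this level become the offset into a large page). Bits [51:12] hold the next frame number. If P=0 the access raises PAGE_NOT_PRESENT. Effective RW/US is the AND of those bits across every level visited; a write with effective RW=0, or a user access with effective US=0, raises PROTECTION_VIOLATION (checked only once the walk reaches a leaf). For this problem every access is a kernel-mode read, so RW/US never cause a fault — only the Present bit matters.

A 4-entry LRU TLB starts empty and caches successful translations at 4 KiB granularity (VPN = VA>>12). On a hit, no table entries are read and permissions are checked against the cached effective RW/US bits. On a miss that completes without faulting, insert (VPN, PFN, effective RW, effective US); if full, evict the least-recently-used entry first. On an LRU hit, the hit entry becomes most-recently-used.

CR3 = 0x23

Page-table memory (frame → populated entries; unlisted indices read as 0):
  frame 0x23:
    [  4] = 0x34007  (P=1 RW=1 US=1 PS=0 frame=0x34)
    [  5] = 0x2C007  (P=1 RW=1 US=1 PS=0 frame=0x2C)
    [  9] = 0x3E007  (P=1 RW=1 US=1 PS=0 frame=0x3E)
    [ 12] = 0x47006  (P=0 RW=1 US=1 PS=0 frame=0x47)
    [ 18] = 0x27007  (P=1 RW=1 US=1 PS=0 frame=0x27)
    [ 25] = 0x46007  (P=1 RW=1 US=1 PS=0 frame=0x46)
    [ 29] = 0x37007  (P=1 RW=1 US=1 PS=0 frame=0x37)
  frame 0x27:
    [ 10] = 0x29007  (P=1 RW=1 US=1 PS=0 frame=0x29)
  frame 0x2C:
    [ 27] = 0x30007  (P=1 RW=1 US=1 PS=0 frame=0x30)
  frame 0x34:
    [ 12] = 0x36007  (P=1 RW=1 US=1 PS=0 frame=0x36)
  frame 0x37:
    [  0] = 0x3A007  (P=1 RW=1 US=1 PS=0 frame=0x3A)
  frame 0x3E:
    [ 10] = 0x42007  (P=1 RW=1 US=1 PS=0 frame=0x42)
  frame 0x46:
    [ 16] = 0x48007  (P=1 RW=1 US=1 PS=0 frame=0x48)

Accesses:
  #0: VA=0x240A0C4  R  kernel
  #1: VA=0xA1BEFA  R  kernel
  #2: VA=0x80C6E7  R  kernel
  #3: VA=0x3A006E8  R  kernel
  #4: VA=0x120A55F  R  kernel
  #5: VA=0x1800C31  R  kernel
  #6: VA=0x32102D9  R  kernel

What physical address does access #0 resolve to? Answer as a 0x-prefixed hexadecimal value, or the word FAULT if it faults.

Per-access translation:
#0 VA=0x240A0C4 (r,kernel):
  L0: frame=0x23 idx=18 entry=0x27007 [P=1 RW=1 US=1 PS=0]
  L1: frame=0x27 idx=10 entry=0x29007 [P=1 RW=1 US=1 PS=0]
  → PA=0x290C4  (2 entries read)
#1 VA=0xA1BEFA (r,kernel):
  L0: frame=0x23 idx=5 entry=0x2C007 [P=1 RW=1 US=1 PS=0]
  L1: frame=0x2C idx=27 entry=0x30007 [P=1 RW=1 US=1 PS=0]
  → PA=0x30EFA  (2 entries read)
#2 VA=0x80C6E7 (r,kernel):
  L0: frame=0x23 idx=4 entry=0x34007 [P=1 RW=1 US=1 PS=0]
  L1: frame=0x34 idx=12 entry=0x36007 [P=1 RW=1 US=1 PS=0]
  → PA=0x366E7  (2 entries read)
#3 VA=0x3A006E8 (r,kernel):
  L0: frame=0x23 idx=29 entry=0x37007 [P=1 RW=1 US=1 PS=0]
  L1: frame=0x37 idx=0 entry=0x3A007 [P=1 RW=1 US=1 PS=0]
  → PA=0x3A6E8  (2 entries read)
#4 VA=0x120A55F (r,kernel):
  L0: frame=0x23 idx=9 entry=0x3E007 [P=1 RW=1 US=1 PS=0]
  L1: frame=0x3E idx=10 entry=0x42007 [P=1 RW=1 US=1 PS=0]
  → PA=0x4255F  (2 entries read)
#5 VA=0x1800C31 (r,kernel):
  L0: frame=0x23 idx=12 entry=0x47006 [P=0 RW=1 US=1 PS=0]
  ⇒ fault: PAGE_NOT_PRESENT  — 1 lookups
#6 VA=0x32102D9 (r,kernel):
  L0: frame=0x23 idx=25 entry=0x46007 [P=1 RW=1 US=1 PS=0]
  L1: frame=0x46 idx=16 entry=0x48007 [P=1 RW=1 US=1 PS=0]
  → PA=0x482D9  (2 entries read)

Access #0 PA: 0x290C4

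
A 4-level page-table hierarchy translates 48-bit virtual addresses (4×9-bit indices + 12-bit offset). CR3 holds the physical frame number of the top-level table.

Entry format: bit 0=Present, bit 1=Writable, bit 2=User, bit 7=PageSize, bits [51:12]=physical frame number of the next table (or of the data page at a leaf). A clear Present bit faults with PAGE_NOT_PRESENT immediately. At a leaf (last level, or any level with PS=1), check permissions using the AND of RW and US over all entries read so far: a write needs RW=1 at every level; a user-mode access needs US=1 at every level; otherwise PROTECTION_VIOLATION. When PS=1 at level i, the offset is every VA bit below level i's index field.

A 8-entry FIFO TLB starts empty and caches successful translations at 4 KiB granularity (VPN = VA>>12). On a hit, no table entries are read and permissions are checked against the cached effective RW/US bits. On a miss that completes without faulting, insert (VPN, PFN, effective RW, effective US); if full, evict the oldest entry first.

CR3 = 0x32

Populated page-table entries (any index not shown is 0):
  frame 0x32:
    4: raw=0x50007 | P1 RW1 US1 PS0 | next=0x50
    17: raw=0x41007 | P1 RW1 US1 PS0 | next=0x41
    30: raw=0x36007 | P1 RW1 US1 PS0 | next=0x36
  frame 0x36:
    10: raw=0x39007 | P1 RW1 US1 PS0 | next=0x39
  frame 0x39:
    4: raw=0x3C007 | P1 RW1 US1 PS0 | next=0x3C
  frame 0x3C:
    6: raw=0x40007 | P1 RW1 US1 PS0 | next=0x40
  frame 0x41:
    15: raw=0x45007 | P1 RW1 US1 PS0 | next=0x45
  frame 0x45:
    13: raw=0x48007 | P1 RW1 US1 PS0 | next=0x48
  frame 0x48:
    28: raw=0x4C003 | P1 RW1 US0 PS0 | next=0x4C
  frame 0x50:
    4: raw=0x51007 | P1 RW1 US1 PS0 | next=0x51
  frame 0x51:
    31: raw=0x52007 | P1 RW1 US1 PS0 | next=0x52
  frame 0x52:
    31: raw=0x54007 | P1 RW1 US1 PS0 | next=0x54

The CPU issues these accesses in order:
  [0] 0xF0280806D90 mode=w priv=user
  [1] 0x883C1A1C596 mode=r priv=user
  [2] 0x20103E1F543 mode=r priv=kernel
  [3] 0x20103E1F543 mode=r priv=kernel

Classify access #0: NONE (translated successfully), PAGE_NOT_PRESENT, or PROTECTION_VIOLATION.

Walk each access:
#0 VA=0xF0280806D90 (w,user):
  lvl0: tbl 0x32, slot 30 ⇒ 0x36007 (P1/RW1/US1/PS0)
  lvl1: tbl 0x36, slot 10 ⇒ 0x39007 (P1/RW1/US1/PS0)
  lvl2: tbl 0x39, slot 4 ⇒ 0x3C007 (P1/RW1/US1/PS0)
  lvl3: tbl 0x3C, slot 6 ⇒ 0x40007 (P1/RW1/US1/PS0)
  ✓ 0x40D90  — 4 lookups
#1 VA=0x883C1A1C596 (r,user):
  lvl0: tbl 0x32, slot 17 ⇒ 0x41007 (P1/RW1/US1/PS0)
  lvl1: tbl 0x41, slot 15 ⇒ 0x45007 (P1/RW1/US1/PS0)
  lvl2: tbl 0x45, slot 13 ⇒ 0x48007 (P1/RW1/US1/PS0)
  lvl3: tbl 0x48, slot 28 ⇒ 0x4C003 (P1/RW1/US0/PS0)
  → PROTECTION_VIOLATION  (4 entries read)
#2 VA=0x20103E1F543 (r,kernel):
  lvl0: tbl 0x32, slot 4 ⇒ 0x50007 (P1/RW1/US1/PS0)
  lvl1: tbl 0x50, slot 4 ⇒ 0x51007 (P1/RW1/US1/PS0)
  lvl2: tbl 0x51, slot 31 ⇒ 0x52007 (P1/RW1/US1/PS0)
  lvl3: tbl 0x52, slot 31 ⇒ 0x54007 (P1/RW1/US1/PS0)
  ✓ 0x54543  — 4 lookups
#3 VA=0x20103E1F543 (r,kernel):
  TLB hit vpn=0x20103E1F → PA=0x54543

Access #0 fault: NONE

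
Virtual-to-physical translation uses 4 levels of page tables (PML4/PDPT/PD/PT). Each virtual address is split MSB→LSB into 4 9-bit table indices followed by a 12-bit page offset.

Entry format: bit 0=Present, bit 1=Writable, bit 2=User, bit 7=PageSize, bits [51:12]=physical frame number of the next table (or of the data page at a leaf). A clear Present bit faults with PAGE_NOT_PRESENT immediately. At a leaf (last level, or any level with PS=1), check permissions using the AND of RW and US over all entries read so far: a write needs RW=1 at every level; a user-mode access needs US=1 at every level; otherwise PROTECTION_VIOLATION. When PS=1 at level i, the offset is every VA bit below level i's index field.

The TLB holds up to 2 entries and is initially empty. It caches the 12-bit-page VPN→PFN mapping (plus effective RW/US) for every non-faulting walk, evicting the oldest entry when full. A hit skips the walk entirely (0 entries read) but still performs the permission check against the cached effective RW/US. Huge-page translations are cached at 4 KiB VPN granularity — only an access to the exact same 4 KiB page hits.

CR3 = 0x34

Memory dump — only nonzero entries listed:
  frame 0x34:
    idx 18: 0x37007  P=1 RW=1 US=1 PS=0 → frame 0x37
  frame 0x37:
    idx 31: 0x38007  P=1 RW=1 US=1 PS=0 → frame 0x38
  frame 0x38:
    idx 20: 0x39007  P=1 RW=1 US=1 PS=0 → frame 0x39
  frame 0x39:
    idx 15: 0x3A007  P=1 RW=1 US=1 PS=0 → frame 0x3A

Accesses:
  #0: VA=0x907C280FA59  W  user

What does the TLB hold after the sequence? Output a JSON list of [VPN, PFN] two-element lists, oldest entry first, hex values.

Walk each access:
#0 VA=0x907C280FA59 (w,user):
  lvl0: tbl 0x34, slot 18 ⇒ 0x37007 (P1/RW1/US1/PS0)
  lvl1: tbl 0x37, slot 31 ⇒ 0x38007 (P1/RW1/US1/PS0)
  lvl2: tbl 0x38, slot 20 ⇒ 0x39007 (P1/RW1/US1/PS0)
  lvl3: tbl 0x39, slot 15 ⇒ 0x3A007 (P1/RW1/US1/PS0)
  ⇒ phys 0x3AA59  [4 reads]

TLB: [["0x907C280F", "0x3A"]]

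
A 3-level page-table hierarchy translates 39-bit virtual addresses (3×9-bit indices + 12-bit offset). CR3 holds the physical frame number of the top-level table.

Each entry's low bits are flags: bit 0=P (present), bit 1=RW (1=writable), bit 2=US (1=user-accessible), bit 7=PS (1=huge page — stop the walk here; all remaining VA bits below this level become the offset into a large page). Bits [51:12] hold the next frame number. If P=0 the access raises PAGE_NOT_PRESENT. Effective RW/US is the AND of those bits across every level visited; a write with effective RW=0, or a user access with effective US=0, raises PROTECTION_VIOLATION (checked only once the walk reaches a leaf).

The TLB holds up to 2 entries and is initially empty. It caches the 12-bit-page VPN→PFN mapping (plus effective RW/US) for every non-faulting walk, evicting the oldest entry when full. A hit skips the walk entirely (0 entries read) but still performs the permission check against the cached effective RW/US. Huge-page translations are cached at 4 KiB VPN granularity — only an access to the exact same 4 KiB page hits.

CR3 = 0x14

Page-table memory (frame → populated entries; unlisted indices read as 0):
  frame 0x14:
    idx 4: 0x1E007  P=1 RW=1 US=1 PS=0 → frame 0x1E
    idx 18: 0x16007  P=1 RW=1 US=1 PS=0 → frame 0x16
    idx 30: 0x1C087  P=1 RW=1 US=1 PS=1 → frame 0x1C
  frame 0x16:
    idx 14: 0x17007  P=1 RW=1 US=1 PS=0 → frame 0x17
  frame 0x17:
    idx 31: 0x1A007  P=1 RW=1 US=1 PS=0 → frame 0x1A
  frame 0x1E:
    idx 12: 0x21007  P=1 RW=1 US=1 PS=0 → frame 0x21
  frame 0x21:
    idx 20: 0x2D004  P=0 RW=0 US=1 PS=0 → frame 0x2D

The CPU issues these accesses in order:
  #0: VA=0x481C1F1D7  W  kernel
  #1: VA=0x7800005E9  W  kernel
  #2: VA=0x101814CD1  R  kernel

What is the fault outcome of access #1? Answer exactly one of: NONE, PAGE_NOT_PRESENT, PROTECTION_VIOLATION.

Walk each access:
#0 VA=0x481C1F1D7 (w,kernel):
  lvl0: tbl 0x14, slot 18 ⇒ 0x16007 (P1/RW1/US1/PS0)
  lvl1: tbl 0x16, slot 14 ⇒ 0x17007 (P1/RW1/US1/PS0)
  lvl2: tbl 0x17, slot 31 ⇒ 0x1A007 (P1/RW1/US1/PS0)
  → PA=0x1A1D7  (3 entries read)
#1 VA=0x7800005E9 (w,kernel):
  lvl0: tbl 0x14, slot 30 ⇒ 0x1C087 (P1/RW1/US1/PS1)
  → PA=0x1C5E9 (huge @L0)  (1 entries read)
#2 VA=0x101814CD1 (r,kernel):
  lvl0: tbl 0x14, slot 4 ⇒ 0x1E007 (P1/RW1/US1/PS0)
  lvl1: tbl 0x1E, slot 12 ⇒ 0x21007 (P1/RW1/US1/PS0)
  lvl2: tbl 0x21, slot 20 ⇒ 0x2D004 (P0/RW0/US1/PS0)
  ⇒ fault: PAGE_NOT_PRESENT  — 3 lookups

Access #1 fault: NONE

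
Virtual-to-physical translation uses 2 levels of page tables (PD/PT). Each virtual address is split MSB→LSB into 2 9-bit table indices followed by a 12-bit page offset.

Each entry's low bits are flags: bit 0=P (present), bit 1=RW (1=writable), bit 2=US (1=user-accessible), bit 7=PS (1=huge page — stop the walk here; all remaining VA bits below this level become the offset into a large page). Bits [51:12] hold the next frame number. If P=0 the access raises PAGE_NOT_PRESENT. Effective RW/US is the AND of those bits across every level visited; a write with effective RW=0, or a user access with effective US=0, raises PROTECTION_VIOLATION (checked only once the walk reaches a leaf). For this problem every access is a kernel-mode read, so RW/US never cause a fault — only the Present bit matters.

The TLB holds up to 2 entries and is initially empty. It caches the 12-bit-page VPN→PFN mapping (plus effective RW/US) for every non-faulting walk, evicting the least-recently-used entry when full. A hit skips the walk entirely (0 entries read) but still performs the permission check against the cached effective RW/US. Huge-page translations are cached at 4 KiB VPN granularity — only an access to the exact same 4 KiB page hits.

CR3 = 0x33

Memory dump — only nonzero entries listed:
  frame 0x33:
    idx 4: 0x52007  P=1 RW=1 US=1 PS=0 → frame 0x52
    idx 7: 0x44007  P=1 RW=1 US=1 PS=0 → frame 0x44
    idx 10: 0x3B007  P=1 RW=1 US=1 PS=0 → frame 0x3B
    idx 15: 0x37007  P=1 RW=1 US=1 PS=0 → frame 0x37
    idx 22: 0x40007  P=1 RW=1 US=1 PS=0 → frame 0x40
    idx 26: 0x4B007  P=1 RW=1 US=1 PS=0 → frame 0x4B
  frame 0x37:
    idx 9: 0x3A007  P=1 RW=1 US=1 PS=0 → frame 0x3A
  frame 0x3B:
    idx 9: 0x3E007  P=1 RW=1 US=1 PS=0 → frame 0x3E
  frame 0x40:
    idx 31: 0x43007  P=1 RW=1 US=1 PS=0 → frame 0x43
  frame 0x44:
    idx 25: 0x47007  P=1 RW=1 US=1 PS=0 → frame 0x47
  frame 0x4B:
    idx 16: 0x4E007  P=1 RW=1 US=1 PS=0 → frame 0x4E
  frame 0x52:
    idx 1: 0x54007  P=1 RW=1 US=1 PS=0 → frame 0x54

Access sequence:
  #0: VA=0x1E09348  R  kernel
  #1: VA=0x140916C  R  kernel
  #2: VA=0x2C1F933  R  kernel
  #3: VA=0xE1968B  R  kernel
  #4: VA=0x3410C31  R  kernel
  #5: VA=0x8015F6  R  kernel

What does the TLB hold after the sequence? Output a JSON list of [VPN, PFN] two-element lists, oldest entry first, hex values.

Per-access translation:
#0 VA=0x1E09348 (r,kernel):
  [0] read 0x33 idx=15: raw=0x37007 flags P=1 W=1 U=1 S=0
  [1] read 0x37 idx=9: raw=0x3A007 flags P=1 W=1 U=1 S=0
  ⇒ phys 0x3A348  [2 reads]
#1 VA=0x140916C (r,kernel):
  [0] read 0x33 idx=10: raw=0x3B007 flags P=1 W=1 U=1 S=0
  [1] read 0x3B idx=9: raw=0x3E007 flags P=1 W=1 U=1 S=0
  ⇒ phys 0x3E16C  [2 reads]
#2 VA=0x2C1F933 (r,kernel):
  [0] read 0x33 idx=22: raw=0x40007 flags P=1 W=1 U=1 S=0
  [1] read 0x40 idx=31: raw=0x43007 flags P=1 W=1 U=1 S=0
  ⇒ phys 0x43933  [2 reads]
#3 VA=0xE1968B (r,kernel):
  [0] read 0x33 idx=7: raw=0x44007 flags P=1 W=1 U=1 S=0
  [1] read 0x44 idx=25: raw=0x47007 flags P=1 W=1 U=1 S=0
  ⇒ phys 0x4768B  [2 reads]
#4 VA=0x3410C31 (r,kernel):
  [0] read 0x33 idx=26: raw=0x4B007 flags P=1 W=1 U=1 S=0
  [1] read 0x4B idx=16: raw=0x4E007 flags P=1 W=1 U=1 S=0
  ⇒ phys 0x4EC31  [2 reads]
#5 VA=0x8015F6 (r,kernel):
  [0] read 0x33 idx=4: raw=0x52007 flags P=1 W=1 U=1 S=0
  [1] read 0x52 idx=1: raw=0x54007 flags P=1 W=1 U=1 S=0
  ⇒ phys 0x545F6  [2 reads]

TLB: [["0x3410", "0x4E"], ["0x801", "0x54"]]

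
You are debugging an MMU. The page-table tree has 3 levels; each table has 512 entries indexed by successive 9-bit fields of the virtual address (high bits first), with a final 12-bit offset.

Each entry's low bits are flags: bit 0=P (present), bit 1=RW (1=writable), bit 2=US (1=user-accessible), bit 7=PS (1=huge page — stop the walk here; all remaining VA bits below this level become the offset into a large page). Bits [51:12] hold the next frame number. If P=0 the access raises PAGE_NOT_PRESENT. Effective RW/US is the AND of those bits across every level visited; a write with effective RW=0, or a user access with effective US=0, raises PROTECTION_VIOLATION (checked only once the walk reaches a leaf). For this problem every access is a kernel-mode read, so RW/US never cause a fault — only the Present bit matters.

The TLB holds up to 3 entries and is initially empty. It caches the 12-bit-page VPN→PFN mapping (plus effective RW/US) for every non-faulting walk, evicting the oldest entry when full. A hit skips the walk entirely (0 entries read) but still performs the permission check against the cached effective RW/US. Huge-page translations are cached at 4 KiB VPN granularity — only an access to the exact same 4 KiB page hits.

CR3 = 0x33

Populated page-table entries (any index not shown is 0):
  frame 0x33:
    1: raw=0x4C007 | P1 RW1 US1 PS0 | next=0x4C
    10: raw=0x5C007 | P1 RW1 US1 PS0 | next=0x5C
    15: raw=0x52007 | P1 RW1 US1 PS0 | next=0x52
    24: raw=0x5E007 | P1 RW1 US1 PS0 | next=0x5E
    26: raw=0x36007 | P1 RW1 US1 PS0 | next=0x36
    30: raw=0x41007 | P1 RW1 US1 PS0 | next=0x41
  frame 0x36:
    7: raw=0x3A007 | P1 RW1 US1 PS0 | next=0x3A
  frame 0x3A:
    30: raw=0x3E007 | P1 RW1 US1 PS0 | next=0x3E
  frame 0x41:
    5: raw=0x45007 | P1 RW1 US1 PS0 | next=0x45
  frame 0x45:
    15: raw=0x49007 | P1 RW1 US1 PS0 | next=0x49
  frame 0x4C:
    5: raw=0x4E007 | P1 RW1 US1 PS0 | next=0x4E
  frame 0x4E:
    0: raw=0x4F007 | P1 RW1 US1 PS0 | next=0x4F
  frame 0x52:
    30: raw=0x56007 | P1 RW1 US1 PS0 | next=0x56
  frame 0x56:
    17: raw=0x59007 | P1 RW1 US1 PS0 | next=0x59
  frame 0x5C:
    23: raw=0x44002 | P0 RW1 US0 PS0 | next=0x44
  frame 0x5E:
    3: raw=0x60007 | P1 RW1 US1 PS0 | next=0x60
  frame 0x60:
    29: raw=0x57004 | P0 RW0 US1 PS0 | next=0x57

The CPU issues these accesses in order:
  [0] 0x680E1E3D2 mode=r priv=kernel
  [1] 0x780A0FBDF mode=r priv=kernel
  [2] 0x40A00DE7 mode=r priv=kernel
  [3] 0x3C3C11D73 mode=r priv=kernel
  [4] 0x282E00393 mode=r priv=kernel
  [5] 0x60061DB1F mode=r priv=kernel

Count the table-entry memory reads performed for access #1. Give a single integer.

Walk each access:
#0 VA=0x680E1E3D2 (r,kernel):
  L0 @0x33[26] → 0x36007  P=1,RW=1,US=1,PS=0
  L1 @0x36[7] → 0x3A007  P=1,RW=1,US=1,PS=0
  L2 @0x3A[30] → 0x3E007  P=1,RW=1,US=1,PS=0
  ⇒ phys 0x3E3D2  [3 reads]
#1 VA=0x780A0FBDF (r,kernel):
  L0 @0x33[30] → 0x41007  P=1,RW=1,US=1,PS=0
  L1 @0x41[5] → 0x45007  P=1,RW=1,US=1,PS=0
  L2 @0x45[15] → 0x49007  P=1,RW=1,US=1,PS=0
  ⇒ phys 0x49BDF  [3 reads]
#2 VA=0x40A00DE7 (r,kernel):
  L0 @0x33[1] → 0x4C007  P=1,RW=1,US=1,PS=0
  L1 @0x4C[5] → 0x4E007  P=1,RW=1,US=1,PS=0
  L2 @0x4E[0] → 0x4F007  P=1,RW=1,US=1,PS=0
  ⇒ phys 0x4FDE7  [3 reads]
#3 VA=0x3C3C11D73 (r,kernel):
  L0 @0x33[15] → 0x52007  P=1,RW=1,US=1,PS=0
  L1 @0x52[30] → 0x56007  P=1,RW=1,US=1,PS=0
  L2 @0x56[17] → 0x59007  P=1,RW=1,US=1,PS=0
  ⇒ phys 0x59D73  [3 reads]
#4 VA=0x282E00393 (r,kernel):
  L0 @0x33[10] → 0x5C007  P=1,RW=1,US=1,PS=0
  L1 @0x5C[23] → 0x44002  P=0,RW=1,US=0,PS=0
  → PAGE_NOT_PRESENT  (2 entries read)
#5 VA=0x60061DB1F (r,kernel):
  L0 @0x33[24] → 0x5E007  P=1,RW=1,US=1,PS=0
  L1 @0x5E[3] → 0x60007  P=1,RW=1,US=1,PS=0
  L2 @0x60[29] → 0x57004  P=0,RW=0,US=1,PS=0
  → PAGE_NOT_PRESENT  (3 entries read)

Entries read for #1: 3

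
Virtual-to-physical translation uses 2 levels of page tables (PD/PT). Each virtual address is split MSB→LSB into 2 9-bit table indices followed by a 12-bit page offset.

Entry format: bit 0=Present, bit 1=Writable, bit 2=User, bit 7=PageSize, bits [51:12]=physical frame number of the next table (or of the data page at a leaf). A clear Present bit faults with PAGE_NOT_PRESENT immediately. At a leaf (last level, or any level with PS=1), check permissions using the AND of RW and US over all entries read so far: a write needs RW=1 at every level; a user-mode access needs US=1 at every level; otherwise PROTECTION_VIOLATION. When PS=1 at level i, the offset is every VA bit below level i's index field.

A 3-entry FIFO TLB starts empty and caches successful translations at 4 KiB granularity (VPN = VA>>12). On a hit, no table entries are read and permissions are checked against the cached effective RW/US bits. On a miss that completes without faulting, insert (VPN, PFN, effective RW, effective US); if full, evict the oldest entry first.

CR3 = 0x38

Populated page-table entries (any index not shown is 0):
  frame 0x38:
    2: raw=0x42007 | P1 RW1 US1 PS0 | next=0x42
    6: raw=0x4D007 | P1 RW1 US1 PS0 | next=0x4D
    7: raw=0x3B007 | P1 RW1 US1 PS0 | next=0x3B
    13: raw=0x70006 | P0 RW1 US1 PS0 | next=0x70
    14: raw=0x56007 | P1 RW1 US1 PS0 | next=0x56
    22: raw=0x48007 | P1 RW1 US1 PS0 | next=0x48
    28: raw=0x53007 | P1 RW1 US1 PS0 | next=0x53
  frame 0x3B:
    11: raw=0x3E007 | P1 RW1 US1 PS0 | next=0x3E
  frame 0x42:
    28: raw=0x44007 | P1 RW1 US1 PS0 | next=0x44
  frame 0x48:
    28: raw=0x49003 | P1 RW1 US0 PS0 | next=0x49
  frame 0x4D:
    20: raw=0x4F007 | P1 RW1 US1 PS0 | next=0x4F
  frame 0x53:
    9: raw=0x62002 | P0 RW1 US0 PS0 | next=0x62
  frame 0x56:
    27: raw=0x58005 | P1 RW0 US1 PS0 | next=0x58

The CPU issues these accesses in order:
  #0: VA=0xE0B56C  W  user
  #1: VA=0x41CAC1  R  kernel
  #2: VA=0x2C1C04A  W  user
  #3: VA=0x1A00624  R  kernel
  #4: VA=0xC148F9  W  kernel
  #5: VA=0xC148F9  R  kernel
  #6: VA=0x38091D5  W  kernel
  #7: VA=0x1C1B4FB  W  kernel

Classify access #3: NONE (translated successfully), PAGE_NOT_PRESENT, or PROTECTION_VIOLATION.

Per-access translation:
#0 VA=0xE0B56C (w,user):
  L0 @0x38[7] → 0x3B007  P=1,RW=1,US=1,PS=0
  L1 @0x3B[11] → 0x3E007  P=1,RW=1,US=1,PS=0
  ⇒ phys 0x3E56C  [2 reads]
#1 VA=0x41CAC1 (r,kernel):
  L0 @0x38[2] → 0x42007  P=1,RW=1,US=1,PS=0
  L1 @0x42[28] → 0x44007  P=1,RW=1,US=1,PS=0
  ⇒ phys 0x44AC1  [2 reads]
#2 VA=0x2C1C04A (w,user):
  L0 @0x38[22] → 0x48007  P=1,RW=1,US=1,PS=0
  L1 @0x48[28] → 0x49003  P=1,RW=1,US=0,PS=0
  → PROTECTION_VIOLATION  (2 entries read)
#3 VA=0x1A00624 (r,kernel):
  L0 @0x38[13] → 0x70006  P=0,RW=1,US=1,PS=0
  → PAGE_NOT_PRESENT  (1 entries read)
#4 VA=0xC148F9 (w,kernel):
  L0 @0x38[6] → 0x4D007  P=1,RW=1,US=1,PS=0
  L1 @0x4D[20] → 0x4F007  P=1,RW=1,US=1,PS=0
  ⇒ phys 0x4F8F9  [2 reads]
#5 VA=0xC148F9 (r,kernel):
  TLB hit vpn=0xC14 → PA=0x4F8F9
#6 VA=0x38091D5 (w,kernel):
  L0 @0x38[28] → 0x53007  P=1,RW=1,US=1,PS=0
  L1 @0x53[9] → 0x62002  P=0,RW=1,US=0,PS=0
  → PAGE_NOT_PRESENT  (2 entries read)
#7 VA=0x1C1B4FB (w,kernel):
  L0 @0x38[14] → 0x56007  P=1,RW=1,US=1,PS=0
  L1 @0x56[27] → 0x58005  P=1,RW=0,US=1,PS=0
  → PROTECTION_VIOLATION  (2 entries read)

Access #3 fault: PAGE_NOT_PRESENT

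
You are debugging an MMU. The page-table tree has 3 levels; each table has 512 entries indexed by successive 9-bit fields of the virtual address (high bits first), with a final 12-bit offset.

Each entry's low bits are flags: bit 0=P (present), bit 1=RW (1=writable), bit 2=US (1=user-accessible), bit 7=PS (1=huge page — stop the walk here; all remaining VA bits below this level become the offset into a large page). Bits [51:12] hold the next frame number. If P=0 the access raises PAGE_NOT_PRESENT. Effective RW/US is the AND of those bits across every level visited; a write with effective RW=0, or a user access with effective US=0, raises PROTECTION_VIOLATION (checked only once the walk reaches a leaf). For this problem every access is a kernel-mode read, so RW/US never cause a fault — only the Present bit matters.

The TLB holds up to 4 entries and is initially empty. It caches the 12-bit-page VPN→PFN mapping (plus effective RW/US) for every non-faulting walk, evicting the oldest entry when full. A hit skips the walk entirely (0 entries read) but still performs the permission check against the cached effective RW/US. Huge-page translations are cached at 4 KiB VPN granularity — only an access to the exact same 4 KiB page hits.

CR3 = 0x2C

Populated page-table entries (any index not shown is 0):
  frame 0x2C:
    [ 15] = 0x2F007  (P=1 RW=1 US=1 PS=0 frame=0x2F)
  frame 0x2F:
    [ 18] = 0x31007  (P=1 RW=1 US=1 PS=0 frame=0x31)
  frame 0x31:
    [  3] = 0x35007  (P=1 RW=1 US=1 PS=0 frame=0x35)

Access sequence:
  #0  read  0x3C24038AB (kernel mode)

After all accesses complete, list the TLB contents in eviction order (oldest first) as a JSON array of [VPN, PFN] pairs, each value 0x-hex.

Trace:
#0 VA=0x3C24038AB (r,kernel):
  [0] read 0x2C idx=15: raw=0x2F007 flags P=1 W=1 U=1 S=0
  [1] read 0x2F idx=18: raw=0x31007 flags P=1 W=1 U=1 S=0
  [2] read 0x31 idx=3: raw=0x35007 flags P=1 W=1 U=1 S=0
  ⇒ phys 0x358AB  [3 reads]

TLB: [["0x3C2403", "0x35"]]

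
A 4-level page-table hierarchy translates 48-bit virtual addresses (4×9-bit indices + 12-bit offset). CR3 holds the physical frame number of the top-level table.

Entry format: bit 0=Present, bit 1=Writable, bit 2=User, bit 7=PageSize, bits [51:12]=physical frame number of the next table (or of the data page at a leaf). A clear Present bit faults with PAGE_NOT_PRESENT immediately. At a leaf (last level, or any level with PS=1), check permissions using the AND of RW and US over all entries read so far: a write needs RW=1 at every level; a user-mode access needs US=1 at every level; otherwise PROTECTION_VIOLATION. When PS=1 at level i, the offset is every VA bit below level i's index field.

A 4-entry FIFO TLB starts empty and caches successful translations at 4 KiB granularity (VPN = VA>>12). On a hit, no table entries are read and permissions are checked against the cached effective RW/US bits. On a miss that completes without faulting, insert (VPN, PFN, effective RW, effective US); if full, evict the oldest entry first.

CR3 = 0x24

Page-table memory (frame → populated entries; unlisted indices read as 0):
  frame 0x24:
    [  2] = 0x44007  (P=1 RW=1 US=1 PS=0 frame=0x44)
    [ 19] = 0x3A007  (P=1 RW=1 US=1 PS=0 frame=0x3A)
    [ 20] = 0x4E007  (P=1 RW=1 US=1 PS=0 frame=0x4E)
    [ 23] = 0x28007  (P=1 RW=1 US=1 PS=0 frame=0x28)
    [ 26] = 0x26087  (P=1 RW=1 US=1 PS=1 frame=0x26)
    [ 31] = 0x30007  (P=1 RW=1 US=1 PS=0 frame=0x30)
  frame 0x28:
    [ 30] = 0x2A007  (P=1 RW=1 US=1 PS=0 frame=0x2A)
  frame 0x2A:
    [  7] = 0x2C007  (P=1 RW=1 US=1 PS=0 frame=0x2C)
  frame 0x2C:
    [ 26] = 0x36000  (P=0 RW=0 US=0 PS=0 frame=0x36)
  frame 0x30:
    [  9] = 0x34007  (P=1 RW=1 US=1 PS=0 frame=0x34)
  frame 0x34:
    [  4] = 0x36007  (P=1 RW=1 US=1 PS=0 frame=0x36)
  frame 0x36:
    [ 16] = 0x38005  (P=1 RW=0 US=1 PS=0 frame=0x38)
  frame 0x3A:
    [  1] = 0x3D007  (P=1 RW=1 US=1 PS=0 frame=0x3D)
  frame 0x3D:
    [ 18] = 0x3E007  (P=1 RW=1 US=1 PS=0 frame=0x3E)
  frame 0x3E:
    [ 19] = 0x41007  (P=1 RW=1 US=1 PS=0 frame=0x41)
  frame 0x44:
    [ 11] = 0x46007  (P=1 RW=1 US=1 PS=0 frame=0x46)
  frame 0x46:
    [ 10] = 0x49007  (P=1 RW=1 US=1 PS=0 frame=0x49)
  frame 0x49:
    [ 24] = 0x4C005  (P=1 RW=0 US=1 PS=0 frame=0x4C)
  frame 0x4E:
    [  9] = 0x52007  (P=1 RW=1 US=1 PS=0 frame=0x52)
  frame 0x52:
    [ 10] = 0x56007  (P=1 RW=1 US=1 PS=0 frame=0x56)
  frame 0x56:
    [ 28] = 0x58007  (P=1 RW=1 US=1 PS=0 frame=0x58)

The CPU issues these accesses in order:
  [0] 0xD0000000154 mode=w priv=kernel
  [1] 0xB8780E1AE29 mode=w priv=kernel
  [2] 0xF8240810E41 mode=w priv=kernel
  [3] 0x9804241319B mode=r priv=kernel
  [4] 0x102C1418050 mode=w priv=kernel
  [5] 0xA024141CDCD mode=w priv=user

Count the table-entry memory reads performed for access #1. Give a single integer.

Trace:
#0 VA=0xD0000000154 (w,kernel):
  L0: frame=0x24 idx=26 entry=0x26087 [P=1 RW=1 US=1 PS=1]
  ⇒ phys 0x26154 (huge @L0)  [1 reads]
#1 VA=0xB8780E1AE29 (w,kernel):
  L0: frame=0x24 idx=23 entry=0x28007 [P=1 RW=1 US=1 PS=0]
  L1: frame=0x28 idx=30 entry=0x2A007 [P=1 RW=1 US=1 PS=0]
  L2: frame=0x2A idx=7 entry=0x2C007 [P=1 RW=1 US=1 PS=0]
  L3: frame=0x2C idx=26 entry=0x36000 [P=0 RW=0 US=0 PS=0]
  ✗ PAGE_NOT_PRESENT  [4 reads]
#2 VA=0xF8240810E41 (w,kernel):
  L0: frame=0x24 idx=31 entry=0x30007 [P=1 RW=1 US=1 PS=0]
  L1: frame=0x30 idx=9 entry=0x34007 [P=1 RW=1 US=1 PS=0]
  L2: frame=0x34 idx=4 entry=0x36007 [P=1 RW=1 US=1 PS=0]
  L3: frame=0x36 idx=16 entry=0x38005 [P=1 RW=0 US=1 PS=0]
  ✗ PROTECTION_VIOLATION  [4 reads]
#3 VA=0x9804241319B (r,kernel):
  L0: frame=0x24 idx=19 entry=0x3A007 [P=1 RW=1 US=1 PS=0]
  L1: frame=0x3A idx=1 entry=0x3D007 [P=1 RW=1 US=1 PS=0]
  L2: frame=0x3D idx=18 entry=0x3E007 [P=1 RW=1 US=1 PS=0]
  L3: frame=0x3E idx=19 entry=0x41007 [P=1 RW=1 US=1 PS=0]
  ⇒ phys 0x4119B  [4 reads]
#4 VA=0x102C1418050 (w,kernel):
  L0: frame=0x24 idx=2 entry=0x44007 [P=1 RW=1 US=1 PS=0]
  L1: frame=0x44 idx=11 entry=0x46007 [P=1 RW=1 US=1 PS=0]
  L2: frame=0x46 idx=10 entry=0x49007 [P=1 RW=1 US=1 PS=0]
  L3: frame=0x49 idx=24 entry=0x4C005 [P=1 RW=0 US=1 PS=0]
  ✗ PROTECTION_VIOLATION  [4 reads]
#5 VA=0xA024141CDCD (w,user):
  L0: frame=0x24 idx=20 entry=0x4E007 [P=1 RW=1 US=1 PS=0]
  L1: frame=0x4E idx=9 entry=0x52007 [P=1 RW=1 US=1 PS=0]
  L2: frame=0x52 idx=10 entry=0x56007 [P=1 RW=1 US=1 PS=0]
  L3: frame=0x56 idx=28 entry=0x58007 [P=1 RW=1 US=1 PS=0]
  ⇒ phys 0x58DCD  [4 reads]

Entries read for #1: 4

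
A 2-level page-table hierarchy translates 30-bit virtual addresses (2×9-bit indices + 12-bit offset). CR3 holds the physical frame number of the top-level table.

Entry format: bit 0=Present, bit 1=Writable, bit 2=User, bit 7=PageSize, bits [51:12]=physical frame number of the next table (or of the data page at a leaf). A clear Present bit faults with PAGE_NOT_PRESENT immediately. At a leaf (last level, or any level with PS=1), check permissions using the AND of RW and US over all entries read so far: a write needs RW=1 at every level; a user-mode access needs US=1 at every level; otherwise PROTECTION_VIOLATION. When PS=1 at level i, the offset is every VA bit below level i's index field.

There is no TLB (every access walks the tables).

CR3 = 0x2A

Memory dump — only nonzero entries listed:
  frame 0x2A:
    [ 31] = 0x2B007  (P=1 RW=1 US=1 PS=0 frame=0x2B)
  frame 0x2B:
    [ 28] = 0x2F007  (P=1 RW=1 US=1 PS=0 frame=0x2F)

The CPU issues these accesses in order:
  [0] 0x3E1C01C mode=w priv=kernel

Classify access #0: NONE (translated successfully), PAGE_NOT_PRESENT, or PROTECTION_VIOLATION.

Per-access translation:
#0 VA=0x3E1C01C (w,kernel):
  L0: frame=0x2A idx=31 entry=0x2B007 [P=1 RW=1 US=1 PS=0]
  L1: frame=0x2B idx=28 entry=0x2F007 [P=1 RW=1 US=1 PS=0]
  → PA=0x2F01C  (2 entries read)

Access #0 fault: NONE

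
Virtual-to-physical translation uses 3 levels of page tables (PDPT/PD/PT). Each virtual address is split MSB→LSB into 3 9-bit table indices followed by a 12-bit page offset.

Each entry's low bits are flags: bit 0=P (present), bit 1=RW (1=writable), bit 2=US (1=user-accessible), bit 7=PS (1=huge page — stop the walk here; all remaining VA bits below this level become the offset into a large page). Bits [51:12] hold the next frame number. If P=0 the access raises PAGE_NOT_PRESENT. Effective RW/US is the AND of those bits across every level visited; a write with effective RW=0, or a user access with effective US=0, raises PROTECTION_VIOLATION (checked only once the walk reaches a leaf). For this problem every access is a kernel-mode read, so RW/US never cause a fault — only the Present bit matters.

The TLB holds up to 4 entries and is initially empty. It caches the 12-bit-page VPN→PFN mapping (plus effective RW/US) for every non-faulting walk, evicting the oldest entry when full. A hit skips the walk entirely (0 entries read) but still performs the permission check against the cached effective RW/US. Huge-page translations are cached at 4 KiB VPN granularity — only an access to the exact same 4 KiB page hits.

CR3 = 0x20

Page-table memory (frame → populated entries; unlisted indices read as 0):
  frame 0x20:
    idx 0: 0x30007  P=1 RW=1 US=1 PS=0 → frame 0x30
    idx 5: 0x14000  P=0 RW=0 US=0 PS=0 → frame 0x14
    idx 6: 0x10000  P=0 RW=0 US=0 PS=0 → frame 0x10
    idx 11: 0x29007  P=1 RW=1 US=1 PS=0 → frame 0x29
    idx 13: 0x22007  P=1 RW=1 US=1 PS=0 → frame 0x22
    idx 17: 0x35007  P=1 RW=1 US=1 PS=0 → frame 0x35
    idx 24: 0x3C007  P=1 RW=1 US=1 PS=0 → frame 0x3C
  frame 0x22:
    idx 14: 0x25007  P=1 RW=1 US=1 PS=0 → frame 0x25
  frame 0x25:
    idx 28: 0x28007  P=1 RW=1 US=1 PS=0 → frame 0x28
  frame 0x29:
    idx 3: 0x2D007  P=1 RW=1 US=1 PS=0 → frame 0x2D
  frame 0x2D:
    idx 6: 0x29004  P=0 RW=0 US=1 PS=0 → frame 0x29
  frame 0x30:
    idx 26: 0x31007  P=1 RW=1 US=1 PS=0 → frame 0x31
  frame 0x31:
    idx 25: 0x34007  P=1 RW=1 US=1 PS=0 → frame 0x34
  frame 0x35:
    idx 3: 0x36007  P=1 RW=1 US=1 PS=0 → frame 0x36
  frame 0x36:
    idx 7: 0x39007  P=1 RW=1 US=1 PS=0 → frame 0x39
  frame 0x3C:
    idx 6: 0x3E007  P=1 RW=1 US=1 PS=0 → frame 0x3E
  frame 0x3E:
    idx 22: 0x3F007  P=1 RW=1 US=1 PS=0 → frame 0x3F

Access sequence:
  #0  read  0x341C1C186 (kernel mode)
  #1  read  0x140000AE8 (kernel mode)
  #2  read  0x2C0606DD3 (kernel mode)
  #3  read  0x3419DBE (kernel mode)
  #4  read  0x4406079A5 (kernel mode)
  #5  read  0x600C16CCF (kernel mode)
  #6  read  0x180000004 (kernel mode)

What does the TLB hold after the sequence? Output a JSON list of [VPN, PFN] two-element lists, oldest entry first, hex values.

Walk each access:
#0 VA=0x341C1C186 (r,kernel):
  lvl0: tbl 0x20, slot 13 ⇒ 0x22007 (P1/RW1/US1/PS0)
  lvl1: tbl 0x22, slot 14 ⇒ 0x25007 (P1/RW1/US1/PS0)
  lvl2: tbl 0x25, slot 28 ⇒ 0x28007 (P1/RW1/US1/PS0)
  → PA=0x28186  (3 entries read)
#1 VA=0x140000AE8 (r,kernel):
  lvl0: tbl 0x20, slot 5 ⇒ 0x14000 (P0/RW0/US0/PS0)
  → PAGE_NOT_PRESENT  (1 entries read)
#2 VA=0x2C0606DD3 (r,kernel):
  lvl0: tbl 0x20, slot 11 ⇒ 0x29007 (P1/RW1/US1/PS0)
  lvl1: tbl 0x29, slot 3 ⇒ 0x2D007 (P1/RW1/US1/PS0)
  lvl2: tbl 0x2D, slot 6 ⇒ 0x29004 (P0/RW0/US1/PS0)
  → PAGE_NOT_PRESENT  (3 entries read)
#3 VA=0x3419DBE (r,kernel):
  lvl0: tbl 0x20, slot 0 ⇒ 0x30007 (P1/RW1/US1/PS0)
  lvl1: tbl 0x30, slot 26 ⇒ 0x31007 (P1/RW1/US1/PS0)
  lvl2: tbl 0x31, slot 25 ⇒ 0x34007 (P1/RW1/US1/PS0)
  → PA=0x34DBE  (3 entries read)
#4 VA=0x4406079A5 (r,kernel):
  lvl0: tbl 0x20, slot 17 ⇒ 0x35007 (P1/RW1/US1/PS0)
  lvl1: tbl 0x35, slot 3 ⇒ 0x36007 (P1/RW1/US1/PS0)
  lvl2: tbl 0x36, slot 7 ⇒ 0x39007 (P1/RW1/US1/PS0)
  → PA=0x399A5  (3 entries read)
#5 VA=0x600C16CCF (r,kernel):
  lvl0: tbl 0x20, slot 24 ⇒ 0x3C007 (P1/RW1/US1/PS0)
  lvl1: tbl 0x3C, slot 6 ⇒ 0x3E007 (P1/RW1/US1/PS0)
  lvl2: tbl 0x3E, slot 22 ⇒ 0x3F007 (P1/RW1/US1/PS0)
  → PA=0x3FCCF  (3 entries read)
#6 VA=0x180000004 (r,kernel):
  lvl0: tbl 0x20, slot 6 ⇒ 0x10000 (P0/RW0/US0/PS0)
  → PAGE_NOT_PRESENT  (1 entries read)

TLB: [["0x341C1C", "0x28"], ["0x3419", "0x34"], ["0x440607", "0x39"], ["0x600C16", "0x3F"]]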